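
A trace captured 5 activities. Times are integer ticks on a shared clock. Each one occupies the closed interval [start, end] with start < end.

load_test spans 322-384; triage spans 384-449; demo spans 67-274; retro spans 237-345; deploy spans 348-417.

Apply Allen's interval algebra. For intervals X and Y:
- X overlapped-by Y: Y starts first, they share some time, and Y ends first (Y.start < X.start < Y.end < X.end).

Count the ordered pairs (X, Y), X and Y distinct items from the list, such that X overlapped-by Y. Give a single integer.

4

Checking all 20 ordered pairs for relation 'overlapped-by'; matching pairs in alphabetical order:
(deploy, load_test): deploy overlapped-by load_test ✓
(load_test, retro): load_test overlapped-by retro ✓
(retro, demo): retro overlapped-by demo ✓
(triage, deploy): triage overlapped-by deploy ✓
Count: 4.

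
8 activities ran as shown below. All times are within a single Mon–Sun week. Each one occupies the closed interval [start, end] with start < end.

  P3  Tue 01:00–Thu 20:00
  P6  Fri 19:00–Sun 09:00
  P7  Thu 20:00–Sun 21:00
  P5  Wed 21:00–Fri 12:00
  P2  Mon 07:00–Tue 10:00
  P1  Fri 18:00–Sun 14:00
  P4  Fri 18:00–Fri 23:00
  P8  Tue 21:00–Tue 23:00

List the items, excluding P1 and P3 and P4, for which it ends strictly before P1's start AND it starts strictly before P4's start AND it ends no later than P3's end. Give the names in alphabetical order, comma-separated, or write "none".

P2, P8

Conditions: its end is strictly before P1's start (X.end < Fri 18:00) AND its start is strictly before P4's start (X.start < Fri 18:00) AND its end is no later than P3's end (X.end <= Thu 20:00).
P2: end Tue 10:00 < Fri 18:00? ✓; start Mon 07:00 < Fri 18:00? ✓; end Tue 10:00 <= Thu 20:00? ✓ → yes.
P5: end Fri 12:00 < Fri 18:00? ✓; start Wed 21:00 < Fri 18:00? ✓; end Fri 12:00 <= Thu 20:00? ✗ → no.
P6: end Sun 09:00 < Fri 18:00? ✗; start Fri 19:00 < Fri 18:00? ✗; end Sun 09:00 <= Thu 20:00? ✗ → no.
P7: end Sun 21:00 < Fri 18:00? ✗; start Thu 20:00 < Fri 18:00? ✓; end Sun 21:00 <= Thu 20:00? ✗ → no.
P8: end Tue 23:00 < Fri 18:00? ✓; start Tue 21:00 < Fri 18:00? ✓; end Tue 23:00 <= Thu 20:00? ✓ → yes.
Result: P2, P8.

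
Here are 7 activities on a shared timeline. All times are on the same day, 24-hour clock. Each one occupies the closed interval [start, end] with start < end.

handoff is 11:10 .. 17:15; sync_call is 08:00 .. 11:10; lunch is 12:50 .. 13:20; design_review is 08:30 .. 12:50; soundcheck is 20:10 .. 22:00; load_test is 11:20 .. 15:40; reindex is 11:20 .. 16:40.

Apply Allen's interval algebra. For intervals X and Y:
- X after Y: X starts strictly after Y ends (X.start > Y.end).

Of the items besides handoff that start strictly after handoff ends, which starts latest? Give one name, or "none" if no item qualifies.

soundcheck

Target handoff = [11:10, 17:15].
design_review [08:30, 12:50] → overlaps → excluded.
load_test [11:20, 15:40] → during → excluded.
lunch [12:50, 13:20] → during → excluded.
reindex [11:20, 16:40] → during → excluded.
soundcheck [20:10, 22:00] → after → candidate.
sync_call [08:00, 11:10] → meets → excluded.
Among candidates, latest start is 20:10 → soundcheck.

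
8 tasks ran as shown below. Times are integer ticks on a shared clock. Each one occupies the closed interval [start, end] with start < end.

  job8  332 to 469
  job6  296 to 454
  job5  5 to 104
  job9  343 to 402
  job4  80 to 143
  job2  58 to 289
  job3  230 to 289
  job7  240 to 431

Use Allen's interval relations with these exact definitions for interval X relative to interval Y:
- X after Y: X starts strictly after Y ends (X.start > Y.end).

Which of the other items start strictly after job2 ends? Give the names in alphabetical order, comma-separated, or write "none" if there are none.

job6, job8, job9

Target job2 = [58, 289].
job3 [230, 289] → finishes → no.
job4 [80, 143] → during → no.
job5 [5, 104] → overlaps → no.
job6 [296, 454] → after → yes.
job7 [240, 431] → overlapped-by → no.
job8 [332, 469] → after → yes.
job9 [343, 402] → after → yes.
Result: job6, job8, job9.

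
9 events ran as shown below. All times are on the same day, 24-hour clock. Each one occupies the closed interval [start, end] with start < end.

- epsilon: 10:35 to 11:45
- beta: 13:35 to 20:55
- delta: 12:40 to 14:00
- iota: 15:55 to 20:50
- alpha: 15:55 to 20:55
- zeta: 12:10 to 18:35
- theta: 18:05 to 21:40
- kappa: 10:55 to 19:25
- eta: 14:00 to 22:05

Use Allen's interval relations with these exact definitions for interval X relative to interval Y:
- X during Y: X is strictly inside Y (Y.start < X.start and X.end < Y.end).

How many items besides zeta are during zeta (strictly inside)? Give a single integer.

1

Target zeta = [12:10, 18:35].
alpha [15:55, 20:55] → overlapped-by → no.
beta [13:35, 20:55] → overlapped-by → no.
delta [12:40, 14:00] → during → counts.
epsilon [10:35, 11:45] → before → no.
eta [14:00, 22:05] → overlapped-by → no.
iota [15:55, 20:50] → overlapped-by → no.
kappa [10:55, 19:25] → contains → no.
theta [18:05, 21:40] → overlapped-by → no.
Total: 1.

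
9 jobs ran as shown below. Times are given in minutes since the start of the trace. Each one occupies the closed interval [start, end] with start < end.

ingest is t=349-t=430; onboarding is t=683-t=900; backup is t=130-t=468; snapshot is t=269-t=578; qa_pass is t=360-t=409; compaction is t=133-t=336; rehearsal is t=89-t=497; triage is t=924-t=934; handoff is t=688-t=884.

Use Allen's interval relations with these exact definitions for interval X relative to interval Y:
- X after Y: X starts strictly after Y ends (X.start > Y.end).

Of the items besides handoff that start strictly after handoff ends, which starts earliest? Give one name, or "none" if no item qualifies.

Target handoff = [t=688, t=884].
backup [t=130, t=468] → before → excluded.
compaction [t=133, t=336] → before → excluded.
ingest [t=349, t=430] → before → excluded.
onboarding [t=683, t=900] → contains → excluded.
qa_pass [t=360, t=409] → before → excluded.
rehearsal [t=89, t=497] → before → excluded.
snapshot [t=269, t=578] → before → excluded.
triage [t=924, t=934] → after → candidate.
Among candidates, earliest start is t=924 → triage.

triage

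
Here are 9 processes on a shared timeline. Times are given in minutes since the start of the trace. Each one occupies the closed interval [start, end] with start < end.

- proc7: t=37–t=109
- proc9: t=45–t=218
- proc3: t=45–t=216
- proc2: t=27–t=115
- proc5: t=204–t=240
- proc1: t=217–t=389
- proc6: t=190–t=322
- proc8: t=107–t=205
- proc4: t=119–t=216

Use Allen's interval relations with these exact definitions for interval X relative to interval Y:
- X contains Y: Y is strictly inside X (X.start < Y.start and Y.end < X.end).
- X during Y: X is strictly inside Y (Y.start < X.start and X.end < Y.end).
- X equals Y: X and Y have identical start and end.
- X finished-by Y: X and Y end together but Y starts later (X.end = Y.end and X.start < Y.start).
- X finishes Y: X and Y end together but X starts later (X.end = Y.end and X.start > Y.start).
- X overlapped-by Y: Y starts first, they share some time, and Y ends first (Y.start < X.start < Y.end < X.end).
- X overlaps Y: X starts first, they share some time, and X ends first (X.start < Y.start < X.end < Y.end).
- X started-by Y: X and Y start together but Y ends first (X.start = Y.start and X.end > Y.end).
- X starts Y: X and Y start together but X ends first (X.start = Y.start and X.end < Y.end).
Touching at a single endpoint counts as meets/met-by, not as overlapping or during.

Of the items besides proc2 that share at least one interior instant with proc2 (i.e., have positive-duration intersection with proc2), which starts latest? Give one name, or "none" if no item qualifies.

proc8

Target proc2 = [t=27, t=115].
proc1 [t=217, t=389] → after → excluded.
proc3 [t=45, t=216] → overlapped-by → candidate.
proc4 [t=119, t=216] → after → excluded.
proc5 [t=204, t=240] → after → excluded.
proc6 [t=190, t=322] → after → excluded.
proc7 [t=37, t=109] → during → candidate.
proc8 [t=107, t=205] → overlapped-by → candidate.
proc9 [t=45, t=218] → overlapped-by → candidate.
Among candidates, latest start is t=107 → proc8.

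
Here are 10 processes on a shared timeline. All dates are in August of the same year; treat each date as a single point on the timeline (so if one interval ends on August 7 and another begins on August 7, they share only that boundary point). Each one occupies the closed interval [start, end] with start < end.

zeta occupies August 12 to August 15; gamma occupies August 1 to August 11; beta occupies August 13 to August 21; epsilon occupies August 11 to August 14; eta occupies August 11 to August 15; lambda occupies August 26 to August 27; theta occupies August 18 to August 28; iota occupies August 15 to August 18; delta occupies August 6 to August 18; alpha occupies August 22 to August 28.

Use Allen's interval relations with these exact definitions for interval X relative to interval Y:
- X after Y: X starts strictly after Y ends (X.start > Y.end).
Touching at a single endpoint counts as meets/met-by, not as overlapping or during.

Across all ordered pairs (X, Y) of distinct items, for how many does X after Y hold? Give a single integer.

22

Checking all 90 ordered pairs for relation 'after'; matching pairs in alphabetical order:
(alpha, beta): alpha after beta ✓
(alpha, delta): alpha after delta ✓
(alpha, epsilon): alpha after epsilon ✓
(alpha, eta): alpha after eta ✓
(alpha, gamma): alpha after gamma ✓
(alpha, iota): alpha after iota ✓
(alpha, zeta): alpha after zeta ✓
(beta, gamma): beta after gamma ✓
(iota, epsilon): iota after epsilon ✓
(iota, gamma): iota after gamma ✓
(lambda, beta): lambda after beta ✓
(lambda, delta): lambda after delta ✓
(lambda, epsilon): lambda after epsilon ✓
(lambda, eta): lambda after eta ✓
(lambda, gamma): lambda after gamma ✓
(lambda, iota): lambda after iota ✓
(lambda, zeta): lambda after zeta ✓
(theta, epsilon): theta after epsilon ✓
(theta, eta): theta after eta ✓
(theta, gamma): theta after gamma ✓
(theta, zeta): theta after zeta ✓
(zeta, gamma): zeta after gamma ✓
Count: 22.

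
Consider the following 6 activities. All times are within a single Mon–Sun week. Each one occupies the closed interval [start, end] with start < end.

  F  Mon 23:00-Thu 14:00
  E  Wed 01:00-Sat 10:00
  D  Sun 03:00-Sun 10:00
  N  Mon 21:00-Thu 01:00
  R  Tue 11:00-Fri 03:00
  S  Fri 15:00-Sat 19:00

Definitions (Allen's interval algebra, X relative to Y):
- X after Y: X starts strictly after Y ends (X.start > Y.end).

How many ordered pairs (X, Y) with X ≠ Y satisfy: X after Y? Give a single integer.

8

Checking all 30 ordered pairs for relation 'after'; matching pairs in alphabetical order:
(D, E): D after E ✓
(D, F): D after F ✓
(D, N): D after N ✓
(D, R): D after R ✓
(D, S): D after S ✓
(S, F): S after F ✓
(S, N): S after N ✓
(S, R): S after R ✓
Count: 8.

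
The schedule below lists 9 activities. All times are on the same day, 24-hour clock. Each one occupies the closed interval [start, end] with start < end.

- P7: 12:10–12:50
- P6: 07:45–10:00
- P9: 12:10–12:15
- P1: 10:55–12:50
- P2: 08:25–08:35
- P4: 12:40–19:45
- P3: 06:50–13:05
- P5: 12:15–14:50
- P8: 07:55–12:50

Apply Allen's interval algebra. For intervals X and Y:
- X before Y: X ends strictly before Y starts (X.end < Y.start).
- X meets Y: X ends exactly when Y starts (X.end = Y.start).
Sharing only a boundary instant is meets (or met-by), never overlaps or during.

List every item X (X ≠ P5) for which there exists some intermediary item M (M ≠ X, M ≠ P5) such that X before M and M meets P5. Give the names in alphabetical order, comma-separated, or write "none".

P2, P6

Target P5 = [12:15, 14:50].
Intermediaries M with M meets P5: P9.
Via P9 — items with X before P9: P2, P6.
Union: P2, P6.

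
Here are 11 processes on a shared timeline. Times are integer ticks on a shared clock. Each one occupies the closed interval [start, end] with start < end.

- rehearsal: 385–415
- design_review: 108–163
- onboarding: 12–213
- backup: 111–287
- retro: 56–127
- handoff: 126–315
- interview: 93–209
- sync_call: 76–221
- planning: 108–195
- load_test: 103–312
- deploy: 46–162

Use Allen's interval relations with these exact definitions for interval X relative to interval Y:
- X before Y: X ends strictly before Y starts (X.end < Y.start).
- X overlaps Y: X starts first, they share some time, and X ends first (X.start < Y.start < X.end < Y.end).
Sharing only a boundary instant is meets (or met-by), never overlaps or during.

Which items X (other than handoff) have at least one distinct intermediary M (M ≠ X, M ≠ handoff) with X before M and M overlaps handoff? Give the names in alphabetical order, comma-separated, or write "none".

Target handoff = [126, 315].
Intermediaries M with M overlaps handoff: backup, deploy, design_review, interview, load_test, onboarding, planning, retro, sync_call.
Via backup — items with X before backup: none.
Via deploy — items with X before deploy: none.
Via design_review — items with X before design_review: none.
Via interview — items with X before interview: none.
Via load_test — items with X before load_test: none.
Via onboarding — items with X before onboarding: none.
Via planning — items with X before planning: none.
Via retro — items with X before retro: none.
Via sync_call — items with X before sync_call: none.
Union: none.

none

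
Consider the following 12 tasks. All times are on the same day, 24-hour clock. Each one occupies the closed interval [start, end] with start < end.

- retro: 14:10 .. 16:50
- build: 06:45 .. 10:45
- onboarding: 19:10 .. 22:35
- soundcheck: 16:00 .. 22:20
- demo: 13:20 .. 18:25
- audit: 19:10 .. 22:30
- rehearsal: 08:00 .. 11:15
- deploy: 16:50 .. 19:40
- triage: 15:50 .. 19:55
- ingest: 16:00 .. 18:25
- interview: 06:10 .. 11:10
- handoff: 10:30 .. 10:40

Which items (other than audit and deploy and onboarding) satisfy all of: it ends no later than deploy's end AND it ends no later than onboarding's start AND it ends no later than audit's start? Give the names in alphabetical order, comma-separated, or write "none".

Conditions: its end is no later than deploy's end (X.end <= 19:40) AND its end is no later than onboarding's start (X.end <= 19:10) AND its end is no later than audit's start (X.end <= 19:10).
build: end 10:45 <= 19:40? ✓; end 10:45 <= 19:10? ✓; end 10:45 <= 19:10? ✓ → yes.
demo: end 18:25 <= 19:40? ✓; end 18:25 <= 19:10? ✓; end 18:25 <= 19:10? ✓ → yes.
handoff: end 10:40 <= 19:40? ✓; end 10:40 <= 19:10? ✓; end 10:40 <= 19:10? ✓ → yes.
ingest: end 18:25 <= 19:40? ✓; end 18:25 <= 19:10? ✓; end 18:25 <= 19:10? ✓ → yes.
interview: end 11:10 <= 19:40? ✓; end 11:10 <= 19:10? ✓; end 11:10 <= 19:10? ✓ → yes.
rehearsal: end 11:15 <= 19:40? ✓; end 11:15 <= 19:10? ✓; end 11:15 <= 19:10? ✓ → yes.
retro: end 16:50 <= 19:40? ✓; end 16:50 <= 19:10? ✓; end 16:50 <= 19:10? ✓ → yes.
soundcheck: end 22:20 <= 19:40? ✗; end 22:20 <= 19:10? ✗; end 22:20 <= 19:10? ✗ → no.
triage: end 19:55 <= 19:40? ✗; end 19:55 <= 19:10? ✗; end 19:55 <= 19:10? ✗ → no.
Result: build, demo, handoff, ingest, interview, rehearsal, retro.

build, demo, handoff, ingest, interview, rehearsal, retro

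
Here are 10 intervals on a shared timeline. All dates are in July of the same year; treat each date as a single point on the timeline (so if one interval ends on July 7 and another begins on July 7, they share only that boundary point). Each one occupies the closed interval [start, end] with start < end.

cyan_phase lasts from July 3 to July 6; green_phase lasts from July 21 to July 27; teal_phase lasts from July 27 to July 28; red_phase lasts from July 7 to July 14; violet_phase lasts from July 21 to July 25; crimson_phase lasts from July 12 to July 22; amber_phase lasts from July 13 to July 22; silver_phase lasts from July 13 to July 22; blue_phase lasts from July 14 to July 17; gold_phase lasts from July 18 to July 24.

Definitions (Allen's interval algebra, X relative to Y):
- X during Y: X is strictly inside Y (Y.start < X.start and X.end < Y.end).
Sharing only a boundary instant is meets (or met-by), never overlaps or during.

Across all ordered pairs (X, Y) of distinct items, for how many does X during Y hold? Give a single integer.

Checking all 90 ordered pairs for relation 'during'; matching pairs in alphabetical order:
(blue_phase, amber_phase): blue_phase during amber_phase ✓
(blue_phase, crimson_phase): blue_phase during crimson_phase ✓
(blue_phase, silver_phase): blue_phase during silver_phase ✓
Count: 3.

3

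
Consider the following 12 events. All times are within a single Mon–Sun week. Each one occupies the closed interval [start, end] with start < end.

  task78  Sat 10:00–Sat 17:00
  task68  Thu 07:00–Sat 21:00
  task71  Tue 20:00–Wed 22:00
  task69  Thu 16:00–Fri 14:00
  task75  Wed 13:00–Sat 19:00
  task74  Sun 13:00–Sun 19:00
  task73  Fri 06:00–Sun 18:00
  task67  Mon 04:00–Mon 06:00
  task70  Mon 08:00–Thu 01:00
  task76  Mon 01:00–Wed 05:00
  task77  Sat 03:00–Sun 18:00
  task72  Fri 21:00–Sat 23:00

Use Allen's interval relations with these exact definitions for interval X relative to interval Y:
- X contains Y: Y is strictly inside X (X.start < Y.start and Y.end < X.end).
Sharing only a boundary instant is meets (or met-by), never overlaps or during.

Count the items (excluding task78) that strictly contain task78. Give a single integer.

5

Target task78 = [Sat 10:00, Sat 17:00].
task67 [Mon 04:00, Mon 06:00] → before → no.
task68 [Thu 07:00, Sat 21:00] → contains → counts.
task69 [Thu 16:00, Fri 14:00] → before → no.
task70 [Mon 08:00, Thu 01:00] → before → no.
task71 [Tue 20:00, Wed 22:00] → before → no.
task72 [Fri 21:00, Sat 23:00] → contains → counts.
task73 [Fri 06:00, Sun 18:00] → contains → counts.
task74 [Sun 13:00, Sun 19:00] → after → no.
task75 [Wed 13:00, Sat 19:00] → contains → counts.
task76 [Mon 01:00, Wed 05:00] → before → no.
task77 [Sat 03:00, Sun 18:00] → contains → counts.
Total: 5.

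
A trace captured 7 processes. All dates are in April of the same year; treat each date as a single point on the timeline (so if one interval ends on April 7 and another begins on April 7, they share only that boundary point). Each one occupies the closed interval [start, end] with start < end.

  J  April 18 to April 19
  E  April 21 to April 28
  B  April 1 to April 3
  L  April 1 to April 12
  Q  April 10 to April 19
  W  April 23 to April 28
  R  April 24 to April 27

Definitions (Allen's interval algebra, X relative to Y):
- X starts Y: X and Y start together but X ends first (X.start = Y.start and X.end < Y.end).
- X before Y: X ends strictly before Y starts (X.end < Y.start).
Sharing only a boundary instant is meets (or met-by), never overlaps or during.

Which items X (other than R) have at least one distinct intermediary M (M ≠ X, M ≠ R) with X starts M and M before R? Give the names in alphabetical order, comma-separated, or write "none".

Target R = [April 24, April 27].
Intermediaries M with M before R: B, J, L, Q.
Via B — items with X starts B: none.
Via J — items with X starts J: none.
Via L — items with X starts L: B.
Via Q — items with X starts Q: none.
Union: B.

B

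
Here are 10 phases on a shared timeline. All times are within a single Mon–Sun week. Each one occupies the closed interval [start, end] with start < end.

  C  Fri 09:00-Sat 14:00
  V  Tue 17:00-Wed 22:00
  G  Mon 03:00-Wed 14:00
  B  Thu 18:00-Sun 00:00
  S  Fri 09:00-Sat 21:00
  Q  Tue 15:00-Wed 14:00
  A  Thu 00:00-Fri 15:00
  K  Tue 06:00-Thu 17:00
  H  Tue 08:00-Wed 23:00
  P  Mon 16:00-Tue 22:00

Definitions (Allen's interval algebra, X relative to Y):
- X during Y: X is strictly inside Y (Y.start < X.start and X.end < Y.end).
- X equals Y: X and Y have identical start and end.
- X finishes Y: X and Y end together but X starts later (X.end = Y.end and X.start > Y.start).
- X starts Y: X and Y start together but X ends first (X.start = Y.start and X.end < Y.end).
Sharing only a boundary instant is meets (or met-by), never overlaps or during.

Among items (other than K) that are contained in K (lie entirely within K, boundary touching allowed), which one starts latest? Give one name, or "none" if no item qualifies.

V

Target K = [Tue 06:00, Thu 17:00].
A [Thu 00:00, Fri 15:00] → overlapped-by → excluded.
B [Thu 18:00, Sun 00:00] → after → excluded.
C [Fri 09:00, Sat 14:00] → after → excluded.
G [Mon 03:00, Wed 14:00] → overlaps → excluded.
H [Tue 08:00, Wed 23:00] → during → candidate.
P [Mon 16:00, Tue 22:00] → overlaps → excluded.
Q [Tue 15:00, Wed 14:00] → during → candidate.
S [Fri 09:00, Sat 21:00] → after → excluded.
V [Tue 17:00, Wed 22:00] → during → candidate.
Among candidates, latest start is Tue 17:00 → V.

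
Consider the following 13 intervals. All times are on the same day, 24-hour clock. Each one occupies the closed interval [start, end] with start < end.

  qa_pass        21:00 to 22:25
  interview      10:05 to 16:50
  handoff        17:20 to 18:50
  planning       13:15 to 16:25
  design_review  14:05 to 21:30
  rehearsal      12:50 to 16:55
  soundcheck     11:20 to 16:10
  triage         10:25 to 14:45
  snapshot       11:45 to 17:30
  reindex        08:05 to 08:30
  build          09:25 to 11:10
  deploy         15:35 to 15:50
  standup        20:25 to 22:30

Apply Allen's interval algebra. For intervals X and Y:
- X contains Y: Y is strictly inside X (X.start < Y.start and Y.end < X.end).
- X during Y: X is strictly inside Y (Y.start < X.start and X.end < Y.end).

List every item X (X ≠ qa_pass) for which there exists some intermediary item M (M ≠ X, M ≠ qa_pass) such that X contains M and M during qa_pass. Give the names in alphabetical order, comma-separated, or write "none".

Target qa_pass = [21:00, 22:25].
Intermediaries M with M during qa_pass: none.
Union: none.

none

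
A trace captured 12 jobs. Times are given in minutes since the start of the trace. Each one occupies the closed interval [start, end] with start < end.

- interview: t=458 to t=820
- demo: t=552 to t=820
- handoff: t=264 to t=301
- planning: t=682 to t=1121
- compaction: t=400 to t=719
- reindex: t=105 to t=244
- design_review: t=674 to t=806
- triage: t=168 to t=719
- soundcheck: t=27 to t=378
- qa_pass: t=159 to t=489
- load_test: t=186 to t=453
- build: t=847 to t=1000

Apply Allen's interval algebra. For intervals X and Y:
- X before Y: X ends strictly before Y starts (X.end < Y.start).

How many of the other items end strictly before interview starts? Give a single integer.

Target interview = [t=458, t=820].
build [t=847, t=1000] → after → no.
compaction [t=400, t=719] → overlaps → no.
demo [t=552, t=820] → finishes → no.
design_review [t=674, t=806] → during → no.
handoff [t=264, t=301] → before → counts.
load_test [t=186, t=453] → before → counts.
planning [t=682, t=1121] → overlapped-by → no.
qa_pass [t=159, t=489] → overlaps → no.
reindex [t=105, t=244] → before → counts.
soundcheck [t=27, t=378] → before → counts.
triage [t=168, t=719] → overlaps → no.
Total: 4.

4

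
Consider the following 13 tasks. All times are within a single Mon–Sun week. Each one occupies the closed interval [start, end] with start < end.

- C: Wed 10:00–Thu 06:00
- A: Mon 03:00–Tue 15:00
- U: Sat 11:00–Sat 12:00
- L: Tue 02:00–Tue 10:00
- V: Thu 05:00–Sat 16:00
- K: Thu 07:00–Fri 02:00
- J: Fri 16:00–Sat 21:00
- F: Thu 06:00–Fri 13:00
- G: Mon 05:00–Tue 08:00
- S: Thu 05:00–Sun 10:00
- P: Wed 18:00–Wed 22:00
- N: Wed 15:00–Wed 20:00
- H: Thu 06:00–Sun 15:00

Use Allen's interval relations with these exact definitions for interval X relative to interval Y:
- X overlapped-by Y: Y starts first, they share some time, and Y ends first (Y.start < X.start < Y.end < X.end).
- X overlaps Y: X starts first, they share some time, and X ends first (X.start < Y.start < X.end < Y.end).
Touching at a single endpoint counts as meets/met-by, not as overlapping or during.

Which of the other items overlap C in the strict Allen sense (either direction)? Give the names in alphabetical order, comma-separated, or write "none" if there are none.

S, V

Target C = [Wed 10:00, Thu 06:00].
A [Mon 03:00, Tue 15:00] → before → no.
F [Thu 06:00, Fri 13:00] → met-by → no.
G [Mon 05:00, Tue 08:00] → before → no.
H [Thu 06:00, Sun 15:00] → met-by → no.
J [Fri 16:00, Sat 21:00] → after → no.
K [Thu 07:00, Fri 02:00] → after → no.
L [Tue 02:00, Tue 10:00] → before → no.
N [Wed 15:00, Wed 20:00] → during → no.
P [Wed 18:00, Wed 22:00] → during → no.
S [Thu 05:00, Sun 10:00] → overlapped-by → yes.
U [Sat 11:00, Sat 12:00] → after → no.
V [Thu 05:00, Sat 16:00] → overlapped-by → yes.
Result: S, V.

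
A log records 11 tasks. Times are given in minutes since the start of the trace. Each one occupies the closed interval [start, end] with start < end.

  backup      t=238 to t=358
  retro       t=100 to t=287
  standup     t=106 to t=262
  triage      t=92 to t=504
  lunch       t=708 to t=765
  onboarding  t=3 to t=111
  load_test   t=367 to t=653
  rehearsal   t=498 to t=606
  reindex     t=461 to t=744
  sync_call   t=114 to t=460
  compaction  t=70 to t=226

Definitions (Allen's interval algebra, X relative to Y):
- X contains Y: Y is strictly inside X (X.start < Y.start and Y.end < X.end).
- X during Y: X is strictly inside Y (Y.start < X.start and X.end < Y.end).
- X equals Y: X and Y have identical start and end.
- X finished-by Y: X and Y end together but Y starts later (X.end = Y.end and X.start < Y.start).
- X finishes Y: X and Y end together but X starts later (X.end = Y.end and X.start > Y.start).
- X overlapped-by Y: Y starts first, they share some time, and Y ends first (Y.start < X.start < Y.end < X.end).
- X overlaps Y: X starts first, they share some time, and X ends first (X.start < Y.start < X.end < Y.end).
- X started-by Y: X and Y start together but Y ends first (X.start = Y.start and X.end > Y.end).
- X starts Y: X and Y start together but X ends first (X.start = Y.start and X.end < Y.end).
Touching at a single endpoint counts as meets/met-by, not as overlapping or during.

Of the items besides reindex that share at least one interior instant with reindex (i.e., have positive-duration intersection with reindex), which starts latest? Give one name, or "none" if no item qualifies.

lunch

Target reindex = [t=461, t=744].
backup [t=238, t=358] → before → excluded.
compaction [t=70, t=226] → before → excluded.
load_test [t=367, t=653] → overlaps → candidate.
lunch [t=708, t=765] → overlapped-by → candidate.
onboarding [t=3, t=111] → before → excluded.
rehearsal [t=498, t=606] → during → candidate.
retro [t=100, t=287] → before → excluded.
standup [t=106, t=262] → before → excluded.
sync_call [t=114, t=460] → before → excluded.
triage [t=92, t=504] → overlaps → candidate.
Among candidates, latest start is t=708 → lunch.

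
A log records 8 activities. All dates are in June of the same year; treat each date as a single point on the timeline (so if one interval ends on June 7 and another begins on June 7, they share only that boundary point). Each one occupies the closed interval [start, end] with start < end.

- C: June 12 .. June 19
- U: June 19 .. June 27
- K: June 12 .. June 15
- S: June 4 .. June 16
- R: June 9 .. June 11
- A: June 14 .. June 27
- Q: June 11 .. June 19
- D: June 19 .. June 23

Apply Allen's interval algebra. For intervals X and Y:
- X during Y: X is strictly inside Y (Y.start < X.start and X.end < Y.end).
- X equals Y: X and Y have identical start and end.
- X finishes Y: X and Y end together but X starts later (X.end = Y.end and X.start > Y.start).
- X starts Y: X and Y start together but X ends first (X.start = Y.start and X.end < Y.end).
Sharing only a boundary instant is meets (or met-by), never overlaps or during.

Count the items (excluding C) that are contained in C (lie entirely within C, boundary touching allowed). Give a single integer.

Target C = [June 12, June 19].
A [June 14, June 27] → overlapped-by → no.
D [June 19, June 23] → met-by → no.
K [June 12, June 15] → starts → counts.
Q [June 11, June 19] → finished-by → no.
R [June 9, June 11] → before → no.
S [June 4, June 16] → overlaps → no.
U [June 19, June 27] → met-by → no.
Total: 1.

1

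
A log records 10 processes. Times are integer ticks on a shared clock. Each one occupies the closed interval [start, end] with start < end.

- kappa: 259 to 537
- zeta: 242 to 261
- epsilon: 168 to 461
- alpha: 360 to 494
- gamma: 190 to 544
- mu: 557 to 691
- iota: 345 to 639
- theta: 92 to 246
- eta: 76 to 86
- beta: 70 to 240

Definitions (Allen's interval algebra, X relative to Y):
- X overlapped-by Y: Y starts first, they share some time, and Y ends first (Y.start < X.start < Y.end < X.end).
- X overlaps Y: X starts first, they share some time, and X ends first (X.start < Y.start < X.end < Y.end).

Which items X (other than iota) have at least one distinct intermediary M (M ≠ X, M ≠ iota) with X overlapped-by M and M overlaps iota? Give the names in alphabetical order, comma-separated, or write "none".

Target iota = [345, 639].
Intermediaries M with M overlaps iota: epsilon, gamma, kappa.
Via epsilon — items with X overlapped-by epsilon: alpha, gamma, kappa.
Via gamma — items with X overlapped-by gamma: none.
Via kappa — items with X overlapped-by kappa: none.
Union: alpha, gamma, kappa.

alpha, gamma, kappa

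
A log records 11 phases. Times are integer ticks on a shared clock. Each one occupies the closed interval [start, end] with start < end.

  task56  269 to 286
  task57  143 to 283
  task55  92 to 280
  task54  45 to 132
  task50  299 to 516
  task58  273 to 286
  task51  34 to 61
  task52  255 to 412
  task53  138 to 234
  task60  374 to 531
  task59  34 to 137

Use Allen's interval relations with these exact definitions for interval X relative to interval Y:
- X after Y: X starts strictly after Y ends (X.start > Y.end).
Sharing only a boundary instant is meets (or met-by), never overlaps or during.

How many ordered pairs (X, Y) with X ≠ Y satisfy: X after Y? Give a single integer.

35

Checking all 110 ordered pairs for relation 'after'; matching pairs in alphabetical order:
(task50, task51): task50 after task51 ✓
(task50, task53): task50 after task53 ✓
(task50, task54): task50 after task54 ✓
(task50, task55): task50 after task55 ✓
(task50, task56): task50 after task56 ✓
(task50, task57): task50 after task57 ✓
(task50, task58): task50 after task58 ✓
(task50, task59): task50 after task59 ✓
(task52, task51): task52 after task51 ✓
(task52, task53): task52 after task53 ✓
(task52, task54): task52 after task54 ✓
(task52, task59): task52 after task59 ✓
(task53, task51): task53 after task51 ✓
(task53, task54): task53 after task54 ✓
(task53, task59): task53 after task59 ✓
(task55, task51): task55 after task51 ✓
(task56, task51): task56 after task51 ✓
(task56, task53): task56 after task53 ✓
(task56, task54): task56 after task54 ✓
(task56, task59): task56 after task59 ✓
(task57, task51): task57 after task51 ✓
(task57, task54): task57 after task54 ✓
(task57, task59): task57 after task59 ✓
(task58, task51): task58 after task51 ✓
... plus 11 further pairs not listed.
Count: 35.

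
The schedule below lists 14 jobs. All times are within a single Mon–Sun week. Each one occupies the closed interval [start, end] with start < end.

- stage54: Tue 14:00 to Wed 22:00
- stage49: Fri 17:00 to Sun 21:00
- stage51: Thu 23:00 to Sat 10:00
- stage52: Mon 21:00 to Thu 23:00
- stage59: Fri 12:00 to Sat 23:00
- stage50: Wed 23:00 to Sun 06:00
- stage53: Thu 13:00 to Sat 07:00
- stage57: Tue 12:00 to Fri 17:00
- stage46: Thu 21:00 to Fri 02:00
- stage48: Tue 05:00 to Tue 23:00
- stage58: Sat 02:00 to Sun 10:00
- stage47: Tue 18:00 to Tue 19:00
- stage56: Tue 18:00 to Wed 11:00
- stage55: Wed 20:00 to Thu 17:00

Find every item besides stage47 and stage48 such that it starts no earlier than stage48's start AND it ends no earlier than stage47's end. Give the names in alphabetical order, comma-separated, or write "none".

Conditions: its start is no earlier than stage48's start (X.start >= Tue 05:00) AND its end is no earlier than stage47's end (X.end >= Tue 19:00).
stage46: start Thu 21:00 >= Tue 05:00? ✓; end Fri 02:00 >= Tue 19:00? ✓ → yes.
stage49: start Fri 17:00 >= Tue 05:00? ✓; end Sun 21:00 >= Tue 19:00? ✓ → yes.
stage50: start Wed 23:00 >= Tue 05:00? ✓; end Sun 06:00 >= Tue 19:00? ✓ → yes.
stage51: start Thu 23:00 >= Tue 05:00? ✓; end Sat 10:00 >= Tue 19:00? ✓ → yes.
stage52: start Mon 21:00 >= Tue 05:00? ✗; end Thu 23:00 >= Tue 19:00? ✓ → no.
stage53: start Thu 13:00 >= Tue 05:00? ✓; end Sat 07:00 >= Tue 19:00? ✓ → yes.
stage54: start Tue 14:00 >= Tue 05:00? ✓; end Wed 22:00 >= Tue 19:00? ✓ → yes.
stage55: start Wed 20:00 >= Tue 05:00? ✓; end Thu 17:00 >= Tue 19:00? ✓ → yes.
stage56: start Tue 18:00 >= Tue 05:00? ✓; end Wed 11:00 >= Tue 19:00? ✓ → yes.
stage57: start Tue 12:00 >= Tue 05:00? ✓; end Fri 17:00 >= Tue 19:00? ✓ → yes.
stage58: start Sat 02:00 >= Tue 05:00? ✓; end Sun 10:00 >= Tue 19:00? ✓ → yes.
stage59: start Fri 12:00 >= Tue 05:00? ✓; end Sat 23:00 >= Tue 19:00? ✓ → yes.
Result: stage46, stage49, stage50, stage51, stage53, stage54, stage55, stage56, stage57, stage58, stage59.

stage46, stage49, stage50, stage51, stage53, stage54, stage55, stage56, stage57, stage58, stage59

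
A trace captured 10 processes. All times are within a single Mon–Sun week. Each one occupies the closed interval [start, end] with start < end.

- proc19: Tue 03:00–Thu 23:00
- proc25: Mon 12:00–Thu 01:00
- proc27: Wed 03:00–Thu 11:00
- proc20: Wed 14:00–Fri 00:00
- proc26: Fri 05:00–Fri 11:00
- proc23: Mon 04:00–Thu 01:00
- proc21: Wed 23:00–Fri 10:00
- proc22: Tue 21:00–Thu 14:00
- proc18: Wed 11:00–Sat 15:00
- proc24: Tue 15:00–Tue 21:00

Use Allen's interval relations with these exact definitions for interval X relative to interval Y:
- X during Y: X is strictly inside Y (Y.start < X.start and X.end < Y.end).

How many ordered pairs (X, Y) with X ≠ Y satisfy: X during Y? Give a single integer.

Checking all 90 ordered pairs for relation 'during'; matching pairs in alphabetical order:
(proc20, proc18): proc20 during proc18 ✓
(proc21, proc18): proc21 during proc18 ✓
(proc22, proc19): proc22 during proc19 ✓
(proc24, proc19): proc24 during proc19 ✓
(proc24, proc23): proc24 during proc23 ✓
(proc24, proc25): proc24 during proc25 ✓
(proc26, proc18): proc26 during proc18 ✓
(proc27, proc19): proc27 during proc19 ✓
(proc27, proc22): proc27 during proc22 ✓
Count: 9.

9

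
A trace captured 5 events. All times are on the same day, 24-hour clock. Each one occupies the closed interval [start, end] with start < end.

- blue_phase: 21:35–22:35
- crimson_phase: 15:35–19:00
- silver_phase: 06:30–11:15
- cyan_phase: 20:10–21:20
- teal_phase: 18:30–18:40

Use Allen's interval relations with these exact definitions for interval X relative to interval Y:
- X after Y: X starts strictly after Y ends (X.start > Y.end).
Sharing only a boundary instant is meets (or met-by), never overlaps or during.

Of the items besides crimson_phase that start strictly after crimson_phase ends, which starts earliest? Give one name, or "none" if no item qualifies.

Target crimson_phase = [15:35, 19:00].
blue_phase [21:35, 22:35] → after → candidate.
cyan_phase [20:10, 21:20] → after → candidate.
silver_phase [06:30, 11:15] → before → excluded.
teal_phase [18:30, 18:40] → during → excluded.
Among candidates, earliest start is 20:10 → cyan_phase.

cyan_phase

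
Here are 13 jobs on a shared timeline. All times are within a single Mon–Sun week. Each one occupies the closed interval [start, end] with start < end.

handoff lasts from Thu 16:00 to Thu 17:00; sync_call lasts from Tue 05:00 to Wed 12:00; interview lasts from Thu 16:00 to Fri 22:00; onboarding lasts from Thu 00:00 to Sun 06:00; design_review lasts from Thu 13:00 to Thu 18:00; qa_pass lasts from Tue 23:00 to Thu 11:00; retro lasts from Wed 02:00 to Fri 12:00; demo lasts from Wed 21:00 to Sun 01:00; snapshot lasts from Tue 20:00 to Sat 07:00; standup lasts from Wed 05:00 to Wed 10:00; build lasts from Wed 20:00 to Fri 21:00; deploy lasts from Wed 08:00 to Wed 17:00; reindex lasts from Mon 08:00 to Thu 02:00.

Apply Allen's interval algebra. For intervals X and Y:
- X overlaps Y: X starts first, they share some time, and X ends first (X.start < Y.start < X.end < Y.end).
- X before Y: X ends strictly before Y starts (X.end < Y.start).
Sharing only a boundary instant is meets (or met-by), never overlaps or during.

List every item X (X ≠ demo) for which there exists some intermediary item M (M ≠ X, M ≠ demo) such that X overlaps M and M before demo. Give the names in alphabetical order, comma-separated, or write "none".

Target demo = [Wed 21:00, Sun 01:00].
Intermediaries M with M before demo: deploy, standup, sync_call.
Via deploy — items with X overlaps deploy: standup, sync_call.
Via standup — items with X overlaps standup: none.
Via sync_call — items with X overlaps sync_call: none.
Union: standup, sync_call.

standup, sync_call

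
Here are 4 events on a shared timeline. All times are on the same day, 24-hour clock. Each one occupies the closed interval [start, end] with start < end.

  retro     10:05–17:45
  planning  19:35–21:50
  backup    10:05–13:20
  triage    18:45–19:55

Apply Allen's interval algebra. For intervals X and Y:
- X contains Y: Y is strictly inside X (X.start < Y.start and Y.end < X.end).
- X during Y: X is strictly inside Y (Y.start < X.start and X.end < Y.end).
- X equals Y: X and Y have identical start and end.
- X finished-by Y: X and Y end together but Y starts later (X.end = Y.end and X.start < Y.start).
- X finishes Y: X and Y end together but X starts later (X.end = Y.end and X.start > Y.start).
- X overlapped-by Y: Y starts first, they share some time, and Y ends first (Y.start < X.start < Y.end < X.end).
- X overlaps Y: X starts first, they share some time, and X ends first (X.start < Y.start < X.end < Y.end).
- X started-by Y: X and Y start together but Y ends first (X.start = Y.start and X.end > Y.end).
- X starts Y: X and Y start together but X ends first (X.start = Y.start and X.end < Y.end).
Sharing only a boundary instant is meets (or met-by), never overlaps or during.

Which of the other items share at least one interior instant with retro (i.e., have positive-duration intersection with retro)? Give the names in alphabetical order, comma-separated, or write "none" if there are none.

Target retro = [10:05, 17:45].
backup [10:05, 13:20] → starts → yes.
planning [19:35, 21:50] → after → no.
triage [18:45, 19:55] → after → no.
Result: backup.

backup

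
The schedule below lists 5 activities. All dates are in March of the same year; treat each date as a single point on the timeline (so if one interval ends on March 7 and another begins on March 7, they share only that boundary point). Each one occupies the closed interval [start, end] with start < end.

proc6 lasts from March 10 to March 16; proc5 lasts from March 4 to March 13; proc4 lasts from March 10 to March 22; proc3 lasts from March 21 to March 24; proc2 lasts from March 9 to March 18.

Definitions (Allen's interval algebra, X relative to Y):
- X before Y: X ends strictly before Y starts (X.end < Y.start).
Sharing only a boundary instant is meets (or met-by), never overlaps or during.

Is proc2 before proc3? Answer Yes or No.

Yes

proc2 = [March 9, March 18], proc3 = [March 21, March 24].
Actual relation of proc2 to proc3: before.
Asked whether 'before' holds → Yes.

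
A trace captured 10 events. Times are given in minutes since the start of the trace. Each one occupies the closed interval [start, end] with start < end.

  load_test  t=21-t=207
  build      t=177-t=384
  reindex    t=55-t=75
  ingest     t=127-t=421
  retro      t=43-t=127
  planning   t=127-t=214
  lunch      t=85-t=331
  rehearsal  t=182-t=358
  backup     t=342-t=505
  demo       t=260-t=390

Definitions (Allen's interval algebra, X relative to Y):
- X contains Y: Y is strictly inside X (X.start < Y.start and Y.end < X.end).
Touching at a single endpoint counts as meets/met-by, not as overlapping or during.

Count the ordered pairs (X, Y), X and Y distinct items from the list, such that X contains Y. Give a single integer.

Checking all 90 ordered pairs for relation 'contains'; matching pairs in alphabetical order:
(build, rehearsal): build contains rehearsal ✓
(ingest, build): ingest contains build ✓
(ingest, demo): ingest contains demo ✓
(ingest, rehearsal): ingest contains rehearsal ✓
(load_test, reindex): load_test contains reindex ✓
(load_test, retro): load_test contains retro ✓
(lunch, planning): lunch contains planning ✓
(retro, reindex): retro contains reindex ✓
Count: 8.

8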